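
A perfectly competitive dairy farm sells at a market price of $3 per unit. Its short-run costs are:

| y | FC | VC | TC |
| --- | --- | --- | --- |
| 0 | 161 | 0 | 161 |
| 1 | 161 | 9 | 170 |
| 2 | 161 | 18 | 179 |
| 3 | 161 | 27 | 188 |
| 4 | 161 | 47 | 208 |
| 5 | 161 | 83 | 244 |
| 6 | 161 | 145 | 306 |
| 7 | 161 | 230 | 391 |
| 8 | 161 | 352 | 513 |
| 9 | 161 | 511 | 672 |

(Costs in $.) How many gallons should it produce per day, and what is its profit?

Compute π = P·y − TC at each output: y=0: -161; y=1: -167; y=2: -173; y=3: -179; y=4: -196; y=5: -229; y=6: -288; y=7: -370; y=8: -489; y=9: -645.
Profit is highest at y = 0. Equivalently, the lowest AVC in the table is 9/1 ≈ $9 at y = 1, and P = $3 falls below it — price never covers variable cost, so the firm shuts down and loses only its fixed cost.

y = 0 (shut down); profit = -$161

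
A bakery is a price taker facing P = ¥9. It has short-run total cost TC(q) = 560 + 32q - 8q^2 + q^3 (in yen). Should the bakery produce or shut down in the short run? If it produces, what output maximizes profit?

Shut down

From TC, MC = TC'(q) = 32 - 16q + 3q^2 and AVC = VC/q = 32 - 8q + q^2.
AVC hits its minimum where MC = AVC, at q = 4, giving min AVC = 32 - 8·4 + 4^2 = ¥16.
With P < min AVC (¥9 < ¥16), every unit sold adds to the loss.
Shutting down limits the loss to fixed cost, ¥560.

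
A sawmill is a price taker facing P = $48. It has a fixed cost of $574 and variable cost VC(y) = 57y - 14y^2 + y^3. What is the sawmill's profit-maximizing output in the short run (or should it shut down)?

From TC, MC = TC'(y) = 57 - 28y + 3y^2 and AVC = VC/y = 57 - 14y + y^2.
The AVC parabola has its vertex at y = 14/2 = 7, where AVC = 57 - 14·7 + 7^2 = $8.
P = $48 exceeds min AVC = $8, so the firm stays open.
Set P = MC: 48 = 57 - 28y + 3y^2 → 9 - 28y + 3y^2 = 0. The roots are y = 1/3 and y = 9; the profit-maximizing output is on the rising part of MC, so y* = 9.
Check: AVC at y = 9 is $12 ≤ P, so revenue covers variable cost.
Profit = P·y − TC = 48·9 − 682 = -$250, a loss, but smaller than the $574 fixed cost the firm would lose by shutting down.

Produce at y = 9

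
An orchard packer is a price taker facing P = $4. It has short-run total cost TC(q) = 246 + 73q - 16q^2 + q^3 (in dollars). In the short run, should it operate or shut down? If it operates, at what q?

Shut down

Strip out fixed cost: VC = 73q - 16q^2 + q^3. Then AVC = 73 - 16q + q^2 and MC = 73 - 32q + 3q^2.
The AVC parabola has its vertex at q = 16/2 = 8, where AVC = 73 - 16·8 + 8^2 = $9.
With P < min AVC ($4 < $9), every unit sold adds to the loss.
Best response: produce nothing and absorb the $246 fixed cost.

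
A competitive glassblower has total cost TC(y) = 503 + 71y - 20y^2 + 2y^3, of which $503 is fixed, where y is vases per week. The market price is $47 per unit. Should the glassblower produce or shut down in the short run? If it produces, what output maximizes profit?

Variable cost is VC = 71y - 20y^2 + 2y^3, so AVC = VC/y = 71 - 20y + 2y^2 and MC = dTC/dy = 71 - 40y + 6y^2.
The AVC parabola has its vertex at y = 20/4 = 5, where AVC = 71 - 20·5 + 2·5^2 = $21.
P = $47 exceeds min AVC = $21, so the firm stays open.
Set P = MC: 47 = 71 - 40y + 6y^2 → 24 - 40y + 6y^2 = 0. The roots are y = 2/3 and y = 6; the profit-maximizing output is on the rising part of MC, so y* = 6.
Check: AVC at y = 6 is $23 ≤ P, so revenue covers variable cost.
Profit = P·y − TC = 47·6 − 641 = -$359, a loss, but smaller than the $503 fixed cost the firm would lose by shutting down.

Produce at y = 6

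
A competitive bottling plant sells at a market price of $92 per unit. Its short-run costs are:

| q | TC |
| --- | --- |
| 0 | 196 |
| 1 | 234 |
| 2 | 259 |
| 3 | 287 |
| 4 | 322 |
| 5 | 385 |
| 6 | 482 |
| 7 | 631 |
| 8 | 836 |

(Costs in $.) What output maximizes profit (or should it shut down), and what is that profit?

Compute π = P·q − TC at each output: q=0: -196; q=1: -142; q=2: -75; q=3: -11; q=4: 46; q=5: 75; q=6: 70; q=7: 13; q=8: -100.
Profit is maximized at q = 5. AVC there is 189/5 = $37.80 ≤ P, so producing beats shutting down (which would give -$196).

q = 5; profit = $75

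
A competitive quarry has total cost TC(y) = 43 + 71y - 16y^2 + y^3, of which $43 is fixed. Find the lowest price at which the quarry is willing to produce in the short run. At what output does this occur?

$7 per unit, at y = 8

Short-run supply begins at min AVC. From VC = 71y - 16y^2 + y^3, AVC = 71 - 16y + y^2.
At the minimum of AVC, MC = AVC. MC = 71 - 32y + 3y^2; setting MC = AVC gives 2y^2 - 16y = 0, so y = 8. min AVC = 7.
For P < $7 the firm produces nothing.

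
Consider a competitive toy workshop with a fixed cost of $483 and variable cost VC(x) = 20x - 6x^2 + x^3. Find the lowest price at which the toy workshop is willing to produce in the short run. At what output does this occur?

$11 per unit, at x = 3

Short-run supply begins at min AVC. From VC = 20x - 6x^2 + x^3, AVC = 20 - 6x + x^2.
At the minimum of AVC, MC = AVC. MC = 20 - 12x + 3x^2; setting MC = AVC gives 2x^2 - 6x = 0, so x = 3. min AVC = 11.
For P < $11 the firm produces nothing.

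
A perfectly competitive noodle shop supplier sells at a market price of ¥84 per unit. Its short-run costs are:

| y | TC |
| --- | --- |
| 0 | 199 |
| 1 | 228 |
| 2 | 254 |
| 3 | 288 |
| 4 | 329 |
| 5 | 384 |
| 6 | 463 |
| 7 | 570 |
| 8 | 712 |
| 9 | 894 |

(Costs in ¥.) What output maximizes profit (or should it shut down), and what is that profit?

y = 6; profit = ¥41

Compute π = P·y − TC at each output: y=0: -199; y=1: -144; y=2: -86; y=3: -36; y=4: 7; y=5: 36; y=6: 41; y=7: 18; y=8: -40; y=9: -138.
Profit is maximized at y = 6. AVC there is 264/6 = ¥44 ≤ P, so producing beats shutting down (which would give -¥199).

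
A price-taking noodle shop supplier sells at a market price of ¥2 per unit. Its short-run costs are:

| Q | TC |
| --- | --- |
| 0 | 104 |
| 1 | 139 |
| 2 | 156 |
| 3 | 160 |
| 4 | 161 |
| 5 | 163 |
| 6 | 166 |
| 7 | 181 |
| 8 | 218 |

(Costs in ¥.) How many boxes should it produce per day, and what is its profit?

Compute π = P·Q − TC at each output: Q=0: -104; Q=1: -137; Q=2: -152; Q=3: -154; Q=4: -153; Q=5: -153; Q=6: -154; Q=7: -167; Q=8: -202.
Profit is highest at Q = 0. Equivalently, the lowest AVC in the table is 62/6 ≈ ¥10.33 at Q = 6, and P = ¥2 falls below it — price never covers variable cost, so the firm shuts down and loses only its fixed cost.

Q = 0 (shut down); profit = -¥104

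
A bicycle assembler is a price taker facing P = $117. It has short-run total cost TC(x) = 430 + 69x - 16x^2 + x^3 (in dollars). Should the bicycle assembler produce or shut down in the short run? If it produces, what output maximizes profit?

Variable cost is VC = 69x - 16x^2 + x^3, so AVC = VC/x = 69 - 16x + x^2 and MC = dTC/dx = 69 - 32x + 3x^2.
The AVC parabola has its vertex at x = 16/2 = 8, where AVC = 69 - 16·8 + 8^2 = $5.
Since P = $117 ≥ min AVC = $5, price covers variable cost and the firm should produce.
Set P = MC: 117 = 69 - 32x + 3x^2 → -48 - 32x + 3x^2 = 0. The roots are x = -4/3 and x = 12; the profit-maximizing output is on the rising part of MC, so x* = 12.
Check: AVC at x = 12 is $21 ≤ P, so revenue covers variable cost.
Profit = P·x − TC = 117·12 − 682 = $722.

Produce at x = 12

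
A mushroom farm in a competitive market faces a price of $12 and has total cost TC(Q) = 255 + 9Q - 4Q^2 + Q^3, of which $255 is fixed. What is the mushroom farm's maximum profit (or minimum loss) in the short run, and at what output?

AVC = 9 - 4Q + Q^2; min AVC = $5 at Q = 2. Since P = $12 ≥ min AVC, the firm produces.
With MC = 9 - 8Q + 3Q^2, P = MC on the upward-sloping part at Q* = 3.
TR = 12·3 = 36. TC = 255 + 18 = 273. Profit = 36 − 273 = -$237.
That loss of $237 beats the $255 the firm would lose by shutting down; producing recovers $18 of fixed cost.

Profit = -$237 at Q = 3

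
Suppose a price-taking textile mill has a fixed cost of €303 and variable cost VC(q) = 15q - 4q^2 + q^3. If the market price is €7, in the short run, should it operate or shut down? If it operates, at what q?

From TC, MC = TC'(q) = 15 - 8q + 3q^2 and AVC = VC/q = 15 - 4q + q^2.
The AVC parabola has its vertex at q = 4/2 = 2, where AVC = 15 - 4·2 + 2^2 = €11.
With P < min AVC (€7 < €11), every unit sold adds to the loss.
Shutting down limits the loss to fixed cost, €303.

Shut down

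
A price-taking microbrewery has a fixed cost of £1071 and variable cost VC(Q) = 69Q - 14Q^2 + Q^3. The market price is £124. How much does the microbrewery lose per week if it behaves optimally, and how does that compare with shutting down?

Profit = -£103 at Q = 11

AVC = 69 - 14Q + Q^2 has its minimum £20 at Q = 7; price £124 clears that bar, so the firm operates.
With MC = 69 - 28Q + 3Q^2, P = MC on the upward-sloping part at Q* = 11.
TR = 124·11 = 1364. TC = 1071 + 396 = 1467. Profit = 1364 − 1467 = -£103.
Shutting down would mean losing the fixed cost of £1071, so operating at a loss of £103 is better by £968.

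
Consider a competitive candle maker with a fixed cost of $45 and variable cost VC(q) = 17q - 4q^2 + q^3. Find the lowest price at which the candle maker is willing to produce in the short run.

Short-run supply begins at min AVC. From VC = 17q - 4q^2 + q^3, AVC = 17 - 4q + q^2.
dAVC/dq = -4 + 2q = 0 gives q = 2. min AVC = 17 - 4·2 + 2^2 = 13.
The firm shuts down for any P below $13.

$13 per unit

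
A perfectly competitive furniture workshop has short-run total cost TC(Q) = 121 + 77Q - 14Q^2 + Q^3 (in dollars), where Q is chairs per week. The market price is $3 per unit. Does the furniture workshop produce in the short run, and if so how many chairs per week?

Shut down

From TC, MC = TC'(Q) = 77 - 28Q + 3Q^2 and AVC = VC/Q = 77 - 14Q + Q^2.
The AVC parabola has its vertex at Q = 14/2 = 7, where AVC = 77 - 14·7 + 7^2 = $28.
With P < min AVC ($3 < $28), every unit sold adds to the loss.
Shutting down limits the loss to fixed cost, $121.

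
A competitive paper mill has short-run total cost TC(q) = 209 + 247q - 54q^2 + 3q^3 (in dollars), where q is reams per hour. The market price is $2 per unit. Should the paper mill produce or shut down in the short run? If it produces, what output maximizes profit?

Strip out fixed cost: VC = 247q - 54q^2 + 3q^3. Then AVC = 247 - 54q + 3q^2 and MC = 247 - 108q + 9q^2.
AVC is minimized where dAVC/dq = -54 + 6q = 0, at q = 9; min AVC = 247 - 54·9 + 3·9^2 = $4.
With P < min AVC ($2 < $4), every unit sold adds to the loss.
Best response: produce nothing and absorb the $209 fixed cost.

Shut down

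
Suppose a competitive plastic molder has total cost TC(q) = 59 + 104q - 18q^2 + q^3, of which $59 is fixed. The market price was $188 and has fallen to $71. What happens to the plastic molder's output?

Output falls from 14 to 11

MC = 104 - 36q + 3q^2; the shutdown threshold is min AVC = $23 (at q = 9).
At P = $188 ≥ min AVC, set P = MC on the rising branch: q = 14.
At P = $71 ≥ min AVC, set P = MC: q = 11. The firm stays open but cuts output.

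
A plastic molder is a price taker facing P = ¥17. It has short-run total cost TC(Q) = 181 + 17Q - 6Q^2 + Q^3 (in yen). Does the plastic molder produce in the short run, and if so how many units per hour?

Produce at Q = 4

Strip out fixed cost: VC = 17Q - 6Q^2 + Q^3. Then AVC = 17 - 6Q + Q^2 and MC = 17 - 12Q + 3Q^2.
AVC hits its minimum where MC = AVC, at Q = 3, giving min AVC = 17 - 6·3 + 3^2 = ¥8.
Because ¥17 ≥ ¥8, revenue can cover variable cost; the firm operates.
Solving P = MC: -12Q + 3Q^2 = 0 ⇒ Q = 0 or 4. On the upward-sloping branch, Q* = 4.
Check: AVC at Q = 4 is ¥9 ≤ P, so revenue covers variable cost.
Profit = P·Q − TC = 17·4 − 217 = -¥149, a loss, but smaller than the ¥181 fixed cost the firm would lose by shutting down.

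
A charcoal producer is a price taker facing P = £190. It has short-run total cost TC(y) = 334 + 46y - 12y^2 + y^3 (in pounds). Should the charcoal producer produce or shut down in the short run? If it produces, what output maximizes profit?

Variable cost is VC = 46y - 12y^2 + y^3, so AVC = VC/y = 46 - 12y + y^2 and MC = dTC/dy = 46 - 24y + 3y^2.
The AVC parabola has its vertex at y = 12/2 = 6, where AVC = 46 - 12·6 + 6^2 = £10.
Since P = £190 ≥ min AVC = £10, price covers variable cost and the firm should produce.
P = MC gives -144 - 24y + 3y^2 = 0, with roots -4 and 12. Take the larger (rising MC): y* = 12.
Check: AVC at y = 12 is £46 ≤ P, so revenue covers variable cost.
Profit = P·y − TC = 190·12 − 886 = £1394.

Produce at y = 12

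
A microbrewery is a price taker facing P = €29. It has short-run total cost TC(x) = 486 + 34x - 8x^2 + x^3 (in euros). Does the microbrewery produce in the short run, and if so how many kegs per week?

Produce at x = 5

From TC, MC = TC'(x) = 34 - 16x + 3x^2 and AVC = VC/x = 34 - 8x + x^2.
AVC hits its minimum where MC = AVC, at x = 4, giving min AVC = 34 - 8·4 + 4^2 = €18.
Since P = €29 ≥ min AVC = €18, price covers variable cost and the firm should produce.
P = MC gives 5 - 16x + 3x^2 = 0, with roots 1/3 and 5. Take the larger (rising MC): x* = 5.
Check: AVC at x = 5 is €19 ≤ P, so revenue covers variable cost.
Profit = P·x − TC = 29·5 − 581 = -€436, a loss, but smaller than the €486 fixed cost the firm would lose by shutting down.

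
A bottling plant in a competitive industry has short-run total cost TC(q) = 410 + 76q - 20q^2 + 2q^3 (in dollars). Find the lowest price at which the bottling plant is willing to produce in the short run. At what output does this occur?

$26 per unit, at q = 5

The shutdown price is the minimum of AVC. VC = 76q - 20q^2 + 2q^3, so AVC = 76 - 20q + 2q^2.
dAVC/dq = -20 + 4q = 0 gives q = 5. min AVC = 76 - 20·5 + 2·5^2 = 26.
So the shutdown price is $26.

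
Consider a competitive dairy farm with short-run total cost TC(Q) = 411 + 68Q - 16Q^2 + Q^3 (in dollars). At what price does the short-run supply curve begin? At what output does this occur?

The firm shuts down when price falls below the minimum of average variable cost. AVC = VC/Q = 68 - 16Q + Q^2.
dAVC/dQ = -16 + 2Q = 0 gives Q = 8. min AVC = 68 - 16·8 + 8^2 = 4.
The firm shuts down for any P below $4.

$4 per unit, at Q = 8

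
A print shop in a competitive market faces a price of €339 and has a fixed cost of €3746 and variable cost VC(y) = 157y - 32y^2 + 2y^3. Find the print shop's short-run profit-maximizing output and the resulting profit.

Profit = -€366 at y = 13

AVC = 157 - 32y + 2y^2 has its minimum €29 at y = 8; price €339 clears that bar, so the firm operates.
MC = 157 - 64y + 6y^2. Setting P = MC and taking the root on the rising branch gives y* = 13.
TR = 339·13 = 4407. TC = 3746 + 1027 = 4773. Profit = 4407 − 4773 = -€366.
That loss of €366 beats the €3746 the firm would lose by shutting down; producing recovers €3380 of fixed cost.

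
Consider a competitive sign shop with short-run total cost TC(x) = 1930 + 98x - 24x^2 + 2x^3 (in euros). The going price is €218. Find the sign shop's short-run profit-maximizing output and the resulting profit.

Profit = -€330 at x = 10

AVC = 98 - 24x + 2x^2 has its minimum €26 at x = 6; price €218 clears that bar, so the firm operates.
MC = 98 - 48x + 6x^2. Setting P = MC and taking the root on the rising branch gives x* = 10.
TR = 218·10 = 2180. TC = 1930 + 580 = 2510. Profit = 2180 − 2510 = -€330.
By producing, the firm covers all variable cost plus €1600 of fixed cost; shutting down would lose the full €1930.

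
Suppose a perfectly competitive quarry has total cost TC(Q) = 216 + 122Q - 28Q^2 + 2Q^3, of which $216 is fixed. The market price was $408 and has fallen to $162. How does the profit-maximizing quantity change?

Output falls from 13 to 10

AVC = 122 - 28Q + 2Q^2, minimized at Q = 7 where min AVC = $24. MC = 122 - 56Q + 6Q^2.
With P = $408 above the shutdown price, P = MC gives Q = 13.
At P = $162 ≥ min AVC, set P = MC: Q = 10. The firm stays open but cuts output.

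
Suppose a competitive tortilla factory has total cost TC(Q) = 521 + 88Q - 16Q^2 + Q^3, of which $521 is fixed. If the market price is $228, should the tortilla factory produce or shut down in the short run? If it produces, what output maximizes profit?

Strip out fixed cost: VC = 88Q - 16Q^2 + Q^3. Then AVC = 88 - 16Q + Q^2 and MC = 88 - 32Q + 3Q^2.
AVC is minimized where dAVC/dQ = -16 + 2Q = 0, at Q = 8; min AVC = 88 - 16·8 + 8^2 = $24.
P = $228 exceeds min AVC = $24, so the firm stays open.
P = MC gives -140 - 32Q + 3Q^2 = 0, with roots -10/3 and 14. Take the larger (rising MC): Q* = 14.
Check: AVC at Q = 14 is $60 ≤ P, so revenue covers variable cost.
Profit = P·Q − TC = 228·14 − 1361 = $1831.

Produce at Q = 14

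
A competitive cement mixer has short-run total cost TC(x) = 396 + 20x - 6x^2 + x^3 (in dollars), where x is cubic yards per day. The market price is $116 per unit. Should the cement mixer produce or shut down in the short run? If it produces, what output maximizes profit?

From TC, MC = TC'(x) = 20 - 12x + 3x^2 and AVC = VC/x = 20 - 6x + x^2.
AVC hits its minimum where MC = AVC, at x = 3, giving min AVC = 20 - 6·3 + 3^2 = $11.
Since P = $116 ≥ min AVC = $11, price covers variable cost and the firm should produce.
Set P = MC: 116 = 20 - 12x + 3x^2 → -96 - 12x + 3x^2 = 0. The roots are x = -4 and x = 8; the profit-maximizing output is on the rising part of MC, so x* = 8.
Check: AVC at x = 8 is $36 ≤ P, so revenue covers variable cost.
Profit = P·x − TC = 116·8 − 684 = $244.

Produce at x = 8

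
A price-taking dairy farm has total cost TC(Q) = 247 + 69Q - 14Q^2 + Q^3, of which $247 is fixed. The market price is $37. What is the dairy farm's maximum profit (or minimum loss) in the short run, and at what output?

AVC = 69 - 14Q + Q^2 has its minimum $20 at Q = 7; price $37 clears that bar, so the firm operates.
With MC = 69 - 28Q + 3Q^2, P = MC on the upward-sloping part at Q* = 8.
TR = 37·8 = 296. TC = 247 + 168 = 415. Profit = 296 − 415 = -$119.
That loss of $119 beats the $247 the firm would lose by shutting down; producing recovers $128 of fixed cost.

Profit = -$119 at Q = 8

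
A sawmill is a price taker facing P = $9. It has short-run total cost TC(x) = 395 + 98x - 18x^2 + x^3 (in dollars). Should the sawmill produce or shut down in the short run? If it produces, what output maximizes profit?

Shut down

From TC, MC = TC'(x) = 98 - 36x + 3x^2 and AVC = VC/x = 98 - 18x + x^2.
AVC is minimized where dAVC/dx = -18 + 2x = 0, at x = 9; min AVC = 98 - 18·9 + 9^2 = $17.
With P < min AVC ($9 < $17), every unit sold adds to the loss.
Best response: produce nothing and absorb the $395 fixed cost.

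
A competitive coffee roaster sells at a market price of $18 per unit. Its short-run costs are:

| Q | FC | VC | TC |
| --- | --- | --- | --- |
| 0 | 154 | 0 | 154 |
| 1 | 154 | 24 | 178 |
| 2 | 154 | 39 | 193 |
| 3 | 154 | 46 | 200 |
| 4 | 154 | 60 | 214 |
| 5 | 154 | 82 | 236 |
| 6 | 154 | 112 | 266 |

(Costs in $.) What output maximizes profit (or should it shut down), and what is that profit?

Q = 4; profit = -$142

Compute π = P·Q − TC at each output: Q=0: -154; Q=1: -160; Q=2: -157; Q=3: -146; Q=4: -142; Q=5: -146; Q=6: -158.
Profit is maximized at Q = 4. AVC there is 60/4 = $15 ≤ P, so producing beats shutting down (which would give -$154).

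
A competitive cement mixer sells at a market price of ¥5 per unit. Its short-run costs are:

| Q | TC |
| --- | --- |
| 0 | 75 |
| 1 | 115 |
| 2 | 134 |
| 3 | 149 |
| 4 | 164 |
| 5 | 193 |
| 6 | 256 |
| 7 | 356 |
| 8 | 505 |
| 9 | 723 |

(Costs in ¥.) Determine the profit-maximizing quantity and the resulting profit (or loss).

Profit at each row (π = 5Q − TC): Q=0: -75; Q=1: -110; Q=2: -124; Q=3: -134; Q=4: -144; Q=5: -168; Q=6: -226; Q=7: -321; Q=8: -465; Q=9: -678.
Profit is highest at Q = 0. Equivalently, the lowest AVC in the table is 89/4 ≈ ¥22.25 at Q = 4, and P = ¥5 falls below it — price never covers variable cost, so the firm shuts down and loses only its fixed cost.

Q = 0 (shut down); profit = -¥75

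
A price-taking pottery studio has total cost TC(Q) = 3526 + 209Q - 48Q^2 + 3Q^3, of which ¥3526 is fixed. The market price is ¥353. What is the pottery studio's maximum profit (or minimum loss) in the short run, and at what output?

AVC = 209 - 48Q + 3Q^2 has its minimum ¥17 at Q = 8; price ¥353 clears that bar, so the firm operates.
MC = 209 - 96Q + 9Q^2. Setting P = MC and taking the root on the rising branch gives Q* = 12.
TR = 353·12 = 4236. TC = 3526 + 780 = 4306. Profit = 4236 − 4306 = -¥70.
By producing, the firm covers all variable cost plus ¥3456 of fixed cost; shutting down would lose the full ¥3526.

Profit = -¥70 at Q = 12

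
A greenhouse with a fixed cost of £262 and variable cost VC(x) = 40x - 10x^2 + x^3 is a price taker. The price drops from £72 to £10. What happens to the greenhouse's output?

AVC = 40 - 10x + x^2, minimized at x = 5 where min AVC = £15. MC = 40 - 20x + 3x^2.
With P = £72 above the shutdown price, P = MC gives x = 8.
At P = £10 < min AVC = £15, price no longer covers variable cost at any output, so the firm shuts down: x = 0.

Output falls from 8 to 0 (the firm shuts down)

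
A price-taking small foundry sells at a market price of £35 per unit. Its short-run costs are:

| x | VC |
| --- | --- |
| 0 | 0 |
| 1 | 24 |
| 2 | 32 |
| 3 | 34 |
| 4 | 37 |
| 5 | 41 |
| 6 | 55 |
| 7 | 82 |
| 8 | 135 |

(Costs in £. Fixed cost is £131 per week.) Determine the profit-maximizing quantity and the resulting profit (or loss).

x = 7; profit = £32

Compute π = P·x − TC at each output: x=0: -131; x=1: -120; x=2: -93; x=3: -60; x=4: -28; x=5: 3; x=6: 24; x=7: 32; x=8: 14.
Profit is maximized at x = 7. AVC there is 82/7 = £11.71 ≤ P, so producing beats shutting down (which would give -£131).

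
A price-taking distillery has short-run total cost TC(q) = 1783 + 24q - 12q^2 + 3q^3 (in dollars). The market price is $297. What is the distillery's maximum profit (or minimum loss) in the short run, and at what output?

Profit = -$313 at q = 7

AVC = 24 - 12q + 3q^2; min AVC = $12 at q = 2. Since P = $297 ≥ min AVC, the firm produces.
With MC = 24 - 24q + 9q^2, P = MC on the upward-sloping part at q* = 7.
TR = 297·7 = 2079. TC = 1783 + 609 = 2392. Profit = 2079 − 2392 = -$313.
By producing, the firm covers all variable cost plus $1470 of fixed cost; shutting down would lose the full $1783.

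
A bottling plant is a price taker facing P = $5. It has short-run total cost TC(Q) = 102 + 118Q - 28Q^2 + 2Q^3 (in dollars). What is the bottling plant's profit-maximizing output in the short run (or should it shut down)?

Shut down

Variable cost is VC = 118Q - 28Q^2 + 2Q^3, so AVC = VC/Q = 118 - 28Q + 2Q^2 and MC = dTC/dQ = 118 - 56Q + 6Q^2.
AVC is minimized where dAVC/dQ = -28 + 4Q = 0, at Q = 7; min AVC = 118 - 28·7 + 2·7^2 = $20.
With P < min AVC ($5 < $20), every unit sold adds to the loss.
Shutting down limits the loss to fixed cost, $102.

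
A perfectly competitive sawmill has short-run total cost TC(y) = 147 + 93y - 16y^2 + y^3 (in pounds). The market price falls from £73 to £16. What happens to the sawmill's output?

Output falls from 10 to 0 (the firm shuts down)

MC = 93 - 32y + 3y^2; the shutdown threshold is min AVC = £29 (at y = 8).
With P = £73 above the shutdown price, P = MC gives y = 10.
At P = £16 < min AVC = £29, price no longer covers variable cost at any output, so the firm shuts down: y = 0.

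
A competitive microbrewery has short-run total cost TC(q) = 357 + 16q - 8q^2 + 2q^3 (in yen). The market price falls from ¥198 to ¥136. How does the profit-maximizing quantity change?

AVC = 16 - 8q + 2q^2, minimized at q = 2 where min AVC = ¥8. MC = 16 - 16q + 6q^2.
With P = ¥198 above the shutdown price, P = MC gives q = 7.
At P = ¥136 ≥ min AVC, set P = MC: q = 6. The firm stays open but cuts output.

Output falls from 7 to 6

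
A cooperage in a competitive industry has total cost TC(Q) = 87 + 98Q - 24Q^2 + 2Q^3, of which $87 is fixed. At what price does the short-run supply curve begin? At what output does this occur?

$26 per unit, at Q = 6

The shutdown price is the minimum of AVC. VC = 98Q - 24Q^2 + 2Q^3, so AVC = 98 - 24Q + 2Q^2.
At the minimum of AVC, MC = AVC. MC = 98 - 48Q + 6Q^2; setting MC = AVC gives 4Q^2 - 24Q = 0, so Q = 6. min AVC = 26.
For P < $26 the firm produces nothing.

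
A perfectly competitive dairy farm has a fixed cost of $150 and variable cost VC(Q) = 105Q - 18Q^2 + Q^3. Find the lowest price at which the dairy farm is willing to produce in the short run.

$24 per unit

Short-run supply begins at min AVC. From VC = 105Q - 18Q^2 + Q^3, AVC = 105 - 18Q + Q^2.
dAVC/dQ = -18 + 2Q = 0 gives Q = 9. min AVC = 105 - 18·9 + 9^2 = 24.
For P < $24 the firm produces nothing.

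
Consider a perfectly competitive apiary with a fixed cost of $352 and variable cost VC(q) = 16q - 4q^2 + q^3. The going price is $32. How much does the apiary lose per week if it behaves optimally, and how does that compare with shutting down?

AVC = 16 - 4q + q^2; min AVC = $12 at q = 2. Since P = $32 ≥ min AVC, the firm produces.
With MC = 16 - 8q + 3q^2, P = MC on the upward-sloping part at q* = 4.
TR = 32·4 = 128. TC = 352 + 64 = 416. Profit = 128 − 416 = -$288.
That loss of $288 beats the $352 the firm would lose by shutting down; producing recovers $64 of fixed cost.

Profit = -$288 at q = 4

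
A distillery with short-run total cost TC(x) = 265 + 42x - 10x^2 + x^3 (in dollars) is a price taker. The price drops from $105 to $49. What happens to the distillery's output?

Output falls from 9 to 7

AVC = 42 - 10x + x^2, minimized at x = 5 where min AVC = $17. MC = 42 - 20x + 3x^2.
At P = $105 ≥ min AVC, set P = MC on the rising branch: x = 9.
At P = $49 ≥ min AVC, set P = MC: x = 7. The firm stays open but cuts output.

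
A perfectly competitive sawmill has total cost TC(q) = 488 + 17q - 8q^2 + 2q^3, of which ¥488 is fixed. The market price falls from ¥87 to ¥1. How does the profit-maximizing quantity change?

MC = 17 - 16q + 6q^2; the shutdown threshold is min AVC = ¥9 (at q = 2).
At P = ¥87 ≥ min AVC, set P = MC on the rising branch: q = 5.
At P = ¥1 < min AVC = ¥9, price no longer covers variable cost at any output, so the firm shuts down: q = 0.

Output falls from 5 to 0 (the firm shuts down)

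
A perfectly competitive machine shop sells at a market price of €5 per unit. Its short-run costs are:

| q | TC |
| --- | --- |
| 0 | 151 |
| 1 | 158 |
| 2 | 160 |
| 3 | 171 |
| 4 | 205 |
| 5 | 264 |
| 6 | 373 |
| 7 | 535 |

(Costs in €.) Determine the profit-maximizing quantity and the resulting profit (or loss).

Tabulate TR − TC: q=0: -151; q=1: -153; q=2: -150; q=3: -156; q=4: -185; q=5: -239; q=6: -343; q=7: -500.
Profit is maximized at q = 2. AVC there is 9/2 = €4.50 ≤ P, so producing beats shutting down (which would give -€151).

q = 2; profit = -€150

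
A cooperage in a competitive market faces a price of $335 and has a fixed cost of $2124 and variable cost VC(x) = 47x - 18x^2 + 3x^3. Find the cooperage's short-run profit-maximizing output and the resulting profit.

Profit = -$204 at x = 8

AVC = 47 - 18x + 3x^2 has its minimum $20 at x = 3; price $335 clears that bar, so the firm operates.
MC = 47 - 36x + 9x^2. Setting P = MC and taking the root on the rising branch gives x* = 8.
TR = 335·8 = 2680. TC = 2124 + 760 = 2884. Profit = 2680 − 2884 = -$204.
Shutting down would mean losing the fixed cost of $2124, so operating at a loss of $204 is better by $1920.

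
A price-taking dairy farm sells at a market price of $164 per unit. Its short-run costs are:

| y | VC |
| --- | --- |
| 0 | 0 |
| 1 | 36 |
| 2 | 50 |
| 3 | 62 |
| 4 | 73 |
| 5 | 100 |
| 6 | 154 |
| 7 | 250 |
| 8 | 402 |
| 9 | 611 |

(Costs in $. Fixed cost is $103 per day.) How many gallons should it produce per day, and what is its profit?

y = 8; profit = $807

Compute π = P·y − TC at each output: y=0: -103; y=1: 25; y=2: 175; y=3: 327; y=4: 480; y=5: 617; y=6: 727; y=7: 795; y=8: 807; y=9: 762.
Profit is maximized at y = 8. AVC there is 402/8 = $50.25 ≤ P, so producing beats shutting down (which would give -$103).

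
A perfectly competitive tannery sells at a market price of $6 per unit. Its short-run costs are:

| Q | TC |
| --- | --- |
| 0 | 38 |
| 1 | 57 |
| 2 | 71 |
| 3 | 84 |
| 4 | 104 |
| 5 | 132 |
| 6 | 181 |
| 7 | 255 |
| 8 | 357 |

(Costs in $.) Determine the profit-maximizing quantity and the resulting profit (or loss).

Q = 0 (shut down); profit = -$38

Compute π = P·Q − TC at each output: Q=0: -38; Q=1: -51; Q=2: -59; Q=3: -66; Q=4: -80; Q=5: -102; Q=6: -145; Q=7: -213; Q=8: -309.
Profit is highest at Q = 0. Equivalently, the lowest AVC in the table is 46/3 ≈ $15.33 at Q = 3, and P = $6 falls below it — price never covers variable cost, so the firm shuts down and loses only its fixed cost.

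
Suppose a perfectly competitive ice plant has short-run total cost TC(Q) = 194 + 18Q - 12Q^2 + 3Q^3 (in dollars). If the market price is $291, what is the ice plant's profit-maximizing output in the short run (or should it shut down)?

Produce at Q = 7

From TC, MC = TC'(Q) = 18 - 24Q + 9Q^2 and AVC = VC/Q = 18 - 12Q + 3Q^2.
AVC hits its minimum where MC = AVC, at Q = 2, giving min AVC = 18 - 12·2 + 3·2^2 = $6.
Since P = $291 ≥ min AVC = $6, price covers variable cost and the firm should produce.
P = MC gives -273 - 24Q + 9Q^2 = 0, with roots -13/3 and 7. Take the larger (rising MC): Q* = 7.
Check: AVC at Q = 7 is $81 ≤ P, so revenue covers variable cost.
Profit = P·Q − TC = 291·7 − 761 = $1276.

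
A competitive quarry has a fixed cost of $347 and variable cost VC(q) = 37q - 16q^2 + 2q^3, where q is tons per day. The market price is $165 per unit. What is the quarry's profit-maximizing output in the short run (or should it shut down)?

Strip out fixed cost: VC = 37q - 16q^2 + 2q^3. Then AVC = 37 - 16q + 2q^2 and MC = 37 - 32q + 6q^2.
The AVC parabola has its vertex at q = 16/4 = 4, where AVC = 37 - 16·4 + 2·4^2 = $5.
P = $165 exceeds min AVC = $5, so the firm stays open.
Solving P = MC: -128 - 32q + 6q^2 = 0 ⇒ q = -8/3 or 8. On the upward-sloping branch, q* = 8.
Check: AVC at q = 8 is $37 ≤ P, so revenue covers variable cost.
Profit = P·q − TC = 165·8 − 643 = $677.

Produce at q = 8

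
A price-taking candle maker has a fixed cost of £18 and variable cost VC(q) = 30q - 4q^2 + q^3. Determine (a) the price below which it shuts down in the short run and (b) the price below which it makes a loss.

Shutdown price = min AVC. AVC = 30 - 4q + q^2, with vertex at q = 2 and minimum £26.
ATC = 18/q + 30 - 4q + q^2. Setting dATC/dq = −18/q^2 − 4 + 2q = 0 gives q = 3 (since 2·3^3 − 4·3^2 = 18).
min ATC = 18/3 + 30 − 4·3 + 3^2 = £33. That is the break-even price.
For £26 ≤ P < £33 the firm produces at a loss; below £26 it shuts down.

Shutdown price = £26; break-even price = £33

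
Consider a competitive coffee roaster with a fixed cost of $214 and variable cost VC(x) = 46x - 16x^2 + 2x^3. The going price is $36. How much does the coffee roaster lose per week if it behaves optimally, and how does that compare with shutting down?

AVC = 46 - 16x + 2x^2 has its minimum $14 at x = 4; price $36 clears that bar, so the firm operates.
With MC = 46 - 32x + 6x^2, P = MC on the upward-sloping part at x* = 5.
TR = 36·5 = 180. TC = 214 + 80 = 294. Profit = 180 − 294 = -$114.
That loss of $114 beats the $214 the firm would lose by shutting down; producing recovers $100 of fixed cost.

Profit = -$114 at x = 5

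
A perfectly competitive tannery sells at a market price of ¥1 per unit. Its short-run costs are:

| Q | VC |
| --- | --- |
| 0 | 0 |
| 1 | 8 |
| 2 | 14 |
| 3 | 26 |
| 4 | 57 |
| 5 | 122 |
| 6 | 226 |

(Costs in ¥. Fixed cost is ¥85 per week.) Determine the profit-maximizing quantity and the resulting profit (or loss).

Q = 0 (shut down); profit = -¥85

Compute π = P·Q − TC at each output: Q=0: -85; Q=1: -92; Q=2: -97; Q=3: -108; Q=4: -138; Q=5: -202; Q=6: -305.
Profit is highest at Q = 0. Equivalently, the lowest AVC in the table is 14/2 ≈ ¥7 at Q = 2, and P = ¥1 falls below it — price never covers variable cost, so the firm shuts down and loses only its fixed cost.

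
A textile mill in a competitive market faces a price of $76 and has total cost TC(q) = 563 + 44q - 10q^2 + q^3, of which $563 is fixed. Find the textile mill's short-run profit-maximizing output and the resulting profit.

Profit = -$179 at q = 8

AVC = 44 - 10q + q^2 has its minimum $19 at q = 5; price $76 clears that bar, so the firm operates.
MC = 44 - 20q + 3q^2. Setting P = MC and taking the root on the rising branch gives q* = 8.
TR = 76·8 = 608. TC = 563 + 224 = 787. Profit = 608 − 787 = -$179.
Shutting down would mean losing the fixed cost of $563, so operating at a loss of $179 is better by $384.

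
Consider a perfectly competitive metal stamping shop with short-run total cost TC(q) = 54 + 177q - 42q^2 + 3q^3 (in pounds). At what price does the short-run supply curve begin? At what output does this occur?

£30 per unit, at q = 7

The shutdown price is the minimum of AVC. VC = 177q - 42q^2 + 3q^3, so AVC = 177 - 42q + 3q^2.
dAVC/dq = -42 + 6q = 0 gives q = 7. min AVC = 177 - 42·7 + 3·7^2 = 30.
For P < £30 the firm produces nothing.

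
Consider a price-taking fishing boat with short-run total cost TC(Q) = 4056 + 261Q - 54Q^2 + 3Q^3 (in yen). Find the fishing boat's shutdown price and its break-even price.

Shutdown price = ¥18; break-even price = ¥378

Shutdown price = min AVC. AVC = 261 - 54Q + 3Q^2, with vertex at Q = 9 and minimum ¥18.
ATC = 4056/Q + 261 - 54Q + 3Q^2. Setting dATC/dQ = −4056/Q^2 − 54 + 6Q = 0 gives Q = 13 (since 6·13^3 − 54·13^2 = 4056).
min ATC = 4056/13 + 261 − 54·13 + 3·13^2 = ¥378. That is the break-even price.
For ¥18 ≤ P < ¥378 the firm produces at a loss; below ¥18 it shuts down.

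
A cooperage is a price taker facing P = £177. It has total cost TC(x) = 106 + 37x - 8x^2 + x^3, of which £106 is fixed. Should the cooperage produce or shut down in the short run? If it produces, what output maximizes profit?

Strip out fixed cost: VC = 37x - 8x^2 + x^3. Then AVC = 37 - 8x + x^2 and MC = 37 - 16x + 3x^2.
AVC is minimized where dAVC/dx = -8 + 2x = 0, at x = 4; min AVC = 37 - 8·4 + 4^2 = £21.
P = £177 exceeds min AVC = £21, so the firm stays open.
Set P = MC: 177 = 37 - 16x + 3x^2 → -140 - 16x + 3x^2 = 0. The roots are x = -14/3 and x = 10; the profit-maximizing output is on the rising part of MC, so x* = 10.
Check: AVC at x = 10 is £57 ≤ P, so revenue covers variable cost.
Profit = P·x − TC = 177·10 − 676 = £1094.

Produce at x = 10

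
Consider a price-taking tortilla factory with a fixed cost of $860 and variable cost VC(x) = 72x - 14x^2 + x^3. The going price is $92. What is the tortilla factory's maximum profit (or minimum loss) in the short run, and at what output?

AVC = 72 - 14x + x^2; min AVC = $23 at x = 7. Since P = $92 ≥ min AVC, the firm produces.
MC = 72 - 28x + 3x^2. Setting P = MC and taking the root on the rising branch gives x* = 10.
TR = 92·10 = 920. TC = 860 + 320 = 1180. Profit = 920 − 1180 = -$260.
By producing, the firm covers all variable cost plus $600 of fixed cost; shutting down would lose the full $860.

Profit = -$260 at x = 10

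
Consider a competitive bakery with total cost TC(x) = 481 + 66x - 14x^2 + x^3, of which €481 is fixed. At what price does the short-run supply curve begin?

The firm shuts down when price falls below the minimum of average variable cost. AVC = VC/x = 66 - 14x + x^2.
dAVC/dx = -14 + 2x = 0 gives x = 7. min AVC = 66 - 14·7 + 7^2 = 17.
So the shutdown price is €17.

€17 per unit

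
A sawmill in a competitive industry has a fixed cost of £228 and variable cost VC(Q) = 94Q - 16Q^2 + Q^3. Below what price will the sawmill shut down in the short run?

£30 per unit

The shutdown price is the minimum of AVC. VC = 94Q - 16Q^2 + Q^3, so AVC = 94 - 16Q + Q^2.
At the minimum of AVC, MC = AVC. MC = 94 - 32Q + 3Q^2; setting MC = AVC gives 2Q^2 - 16Q = 0, so Q = 8. min AVC = 30.
For P < £30 the firm produces nothing.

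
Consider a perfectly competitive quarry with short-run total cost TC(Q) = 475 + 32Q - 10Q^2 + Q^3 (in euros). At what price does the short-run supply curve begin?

€7 per unit

Short-run supply begins at min AVC. From VC = 32Q - 10Q^2 + Q^3, AVC = 32 - 10Q + Q^2.
dAVC/dQ = -10 + 2Q = 0 gives Q = 5. min AVC = 32 - 10·5 + 5^2 = 7.
The firm shuts down for any P below €7.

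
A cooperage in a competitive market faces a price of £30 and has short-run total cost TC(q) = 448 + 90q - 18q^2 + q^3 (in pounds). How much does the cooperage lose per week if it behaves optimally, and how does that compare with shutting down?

Profit = -£248 at q = 10

AVC = 90 - 18q + q^2; min AVC = £9 at q = 9. Since P = £30 ≥ min AVC, the firm produces.
With MC = 90 - 36q + 3q^2, P = MC on the upward-sloping part at q* = 10.
TR = 30·10 = 300. TC = 448 + 100 = 548. Profit = 300 − 548 = -£248.
That loss of £248 beats the £448 the firm would lose by shutting down; producing recovers £200 of fixed cost.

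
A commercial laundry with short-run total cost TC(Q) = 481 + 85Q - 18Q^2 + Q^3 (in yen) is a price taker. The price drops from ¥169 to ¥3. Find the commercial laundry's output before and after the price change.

Output falls from 14 to 0 (the firm shuts down)

MC = 85 - 36Q + 3Q^2; the shutdown threshold is min AVC = ¥4 (at Q = 9).
At P = ¥169 ≥ min AVC, set P = MC on the rising branch: Q = 14.
At P = ¥3 < min AVC = ¥4, price no longer covers variable cost at any output, so the firm shuts down: Q = 0.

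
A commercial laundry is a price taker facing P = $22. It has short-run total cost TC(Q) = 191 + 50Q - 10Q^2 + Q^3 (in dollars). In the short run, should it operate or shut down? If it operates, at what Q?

Strip out fixed cost: VC = 50Q - 10Q^2 + Q^3. Then AVC = 50 - 10Q + Q^2 and MC = 50 - 20Q + 3Q^2.
The AVC parabola has its vertex at Q = 10/2 = 5, where AVC = 50 - 10·5 + 5^2 = $25.
Since P = $22 < min AVC = $25, price fails to cover variable cost at any output.
Shutting down limits the loss to fixed cost, $191.

Shut down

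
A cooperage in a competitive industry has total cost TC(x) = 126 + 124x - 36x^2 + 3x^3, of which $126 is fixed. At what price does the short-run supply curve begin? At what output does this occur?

The shutdown price is the minimum of AVC. VC = 124x - 36x^2 + 3x^3, so AVC = 124 - 36x + 3x^2.
At the minimum of AVC, MC = AVC. MC = 124 - 72x + 9x^2; setting MC = AVC gives 6x^2 - 36x = 0, so x = 6. min AVC = 16.
The firm shuts down for any P below $16.

$16 per unit, at x = 6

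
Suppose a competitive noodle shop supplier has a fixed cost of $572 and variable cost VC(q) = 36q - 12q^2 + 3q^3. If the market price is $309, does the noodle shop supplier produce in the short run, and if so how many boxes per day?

Produce at q = 7

From TC, MC = TC'(q) = 36 - 24q + 9q^2 and AVC = VC/q = 36 - 12q + 3q^2.
AVC hits its minimum where MC = AVC, at q = 2, giving min AVC = 36 - 12·2 + 3·2^2 = $24.
Since P = $309 ≥ min AVC = $24, price covers variable cost and the firm should produce.
Solving P = MC: -273 - 24q + 9q^2 = 0 ⇒ q = -13/3 or 7. On the upward-sloping branch, q* = 7.
Check: AVC at q = 7 is $99 ≤ P, so revenue covers variable cost.
Profit = P·q − TC = 309·7 − 1265 = $898.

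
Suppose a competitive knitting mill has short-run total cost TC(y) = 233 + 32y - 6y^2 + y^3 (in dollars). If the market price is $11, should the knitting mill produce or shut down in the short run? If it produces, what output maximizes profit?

Shut down

Strip out fixed cost: VC = 32y - 6y^2 + y^3. Then AVC = 32 - 6y + y^2 and MC = 32 - 12y + 3y^2.
The AVC parabola has its vertex at y = 6/2 = 3, where AVC = 32 - 6·3 + 3^2 = $23.
With P < min AVC ($11 < $23), every unit sold adds to the loss.
Shutting down limits the loss to fixed cost, $233.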